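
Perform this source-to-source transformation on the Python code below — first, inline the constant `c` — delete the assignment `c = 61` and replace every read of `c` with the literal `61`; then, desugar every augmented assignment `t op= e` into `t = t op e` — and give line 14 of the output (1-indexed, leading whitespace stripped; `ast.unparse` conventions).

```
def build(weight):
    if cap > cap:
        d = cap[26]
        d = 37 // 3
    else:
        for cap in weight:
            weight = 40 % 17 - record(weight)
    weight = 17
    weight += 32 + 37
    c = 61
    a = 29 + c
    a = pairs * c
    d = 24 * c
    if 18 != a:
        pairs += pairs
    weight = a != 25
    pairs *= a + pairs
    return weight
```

pairs = pairs + pairs

Transformed code:
def build(weight):
    if cap > cap:
        d = cap[26]
        d = 37 // 3
    else:
        for cap in weight:
            weight = 40 % 17 - record(weight)
    weight = 17
    weight = weight + (32 + 37)
    a = 29 + 61
    a = pairs * 61
    d = 24 * 61
    if 18 != a:
        pairs = pairs + pairs
    weight = a != 25
    pairs = pairs * (a + pairs)
    return weight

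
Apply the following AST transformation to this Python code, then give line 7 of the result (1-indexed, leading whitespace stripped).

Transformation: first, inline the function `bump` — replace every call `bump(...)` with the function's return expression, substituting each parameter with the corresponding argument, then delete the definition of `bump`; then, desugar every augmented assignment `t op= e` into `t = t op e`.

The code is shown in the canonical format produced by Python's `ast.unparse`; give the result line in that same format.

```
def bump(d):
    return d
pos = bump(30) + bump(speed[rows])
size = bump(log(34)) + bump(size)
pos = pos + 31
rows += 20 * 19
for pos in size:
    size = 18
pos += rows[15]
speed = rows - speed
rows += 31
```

Transformed code:
pos = 30 + speed[rows]
size = log(34) + size
pos = pos + 31
rows = rows + 20 * 19
for pos in size:
    size = 18
pos = pos + rows[15]
speed = rows - speed
rows = rows + 31

pos = pos + rows[15]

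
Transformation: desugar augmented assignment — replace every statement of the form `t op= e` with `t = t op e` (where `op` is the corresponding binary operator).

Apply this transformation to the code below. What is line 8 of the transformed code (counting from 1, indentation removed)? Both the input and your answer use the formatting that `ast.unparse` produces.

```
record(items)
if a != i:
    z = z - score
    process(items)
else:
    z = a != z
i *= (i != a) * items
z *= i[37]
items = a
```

Transformed code:
record(items)
if a != i:
    z = z - score
    process(items)
else:
    z = a != z
i = i * ((i != a) * items)
z = z * i[37]
items = a

z = z * i[37]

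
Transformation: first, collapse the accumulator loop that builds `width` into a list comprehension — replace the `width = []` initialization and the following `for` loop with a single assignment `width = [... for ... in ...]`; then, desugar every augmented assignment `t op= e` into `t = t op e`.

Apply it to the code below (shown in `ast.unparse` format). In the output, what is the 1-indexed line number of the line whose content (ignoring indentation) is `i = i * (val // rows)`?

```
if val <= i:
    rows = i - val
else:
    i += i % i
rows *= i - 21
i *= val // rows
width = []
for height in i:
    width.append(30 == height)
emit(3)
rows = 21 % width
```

Transformed code:
if val <= i:
    rows = i - val
else:
    i = i + i % i
rows = rows * (i - 21)
i = i * (val // rows)
width = [30 == height for height in i]
emit(3)
rows = 21 % width

6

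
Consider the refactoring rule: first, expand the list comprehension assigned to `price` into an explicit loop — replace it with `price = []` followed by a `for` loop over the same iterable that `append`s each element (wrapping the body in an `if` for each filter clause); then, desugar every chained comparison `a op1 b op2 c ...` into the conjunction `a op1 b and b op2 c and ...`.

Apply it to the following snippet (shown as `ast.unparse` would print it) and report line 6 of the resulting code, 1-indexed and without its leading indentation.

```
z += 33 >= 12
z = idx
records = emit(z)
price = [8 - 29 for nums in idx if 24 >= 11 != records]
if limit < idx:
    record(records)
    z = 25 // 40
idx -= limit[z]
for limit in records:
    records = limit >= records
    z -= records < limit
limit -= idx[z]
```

Transformed code:
z += 33 >= 12
z = idx
records = emit(z)
price = []
for nums in idx:
    if 24 >= 11 and 11 != records:
        price.append(8 - 29)
if limit < idx:
    record(records)
    z = 25 // 40
idx -= limit[z]
for limit in records:
    records = limit >= records
    z -= records < limit
limit -= idx[z]

if 24 >= 11 and 11 != records:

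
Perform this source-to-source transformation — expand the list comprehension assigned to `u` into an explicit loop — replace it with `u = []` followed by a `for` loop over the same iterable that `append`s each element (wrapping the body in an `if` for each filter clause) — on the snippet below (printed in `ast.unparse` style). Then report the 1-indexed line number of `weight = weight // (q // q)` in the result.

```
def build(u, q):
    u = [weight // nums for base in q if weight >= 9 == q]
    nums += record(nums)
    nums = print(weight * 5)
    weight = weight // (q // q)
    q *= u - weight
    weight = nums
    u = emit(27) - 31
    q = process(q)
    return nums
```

Transformed code:
def build(u, q):
    u = []
    for base in q:
        if weight >= 9 == q:
            u.append(weight // nums)
    nums += record(nums)
    nums = print(weight * 5)
    weight = weight // (q // q)
    q *= u - weight
    weight = nums
    u = emit(27) - 31
    q = process(q)
    return nums

8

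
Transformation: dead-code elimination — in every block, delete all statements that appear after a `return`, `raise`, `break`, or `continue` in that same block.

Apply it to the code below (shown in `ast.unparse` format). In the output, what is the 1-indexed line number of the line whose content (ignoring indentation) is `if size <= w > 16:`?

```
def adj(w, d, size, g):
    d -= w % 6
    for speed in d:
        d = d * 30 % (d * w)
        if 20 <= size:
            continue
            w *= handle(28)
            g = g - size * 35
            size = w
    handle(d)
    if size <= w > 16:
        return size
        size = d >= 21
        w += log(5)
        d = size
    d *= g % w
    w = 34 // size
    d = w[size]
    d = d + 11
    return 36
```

8

Transformed code:
def adj(w, d, size, g):
    d -= w % 6
    for speed in d:
        d = d * 30 % (d * w)
        if 20 <= size:
            continue
    handle(d)
    if size <= w > 16:
        return size
    d *= g % w
    w = 34 // size
    d = w[size]
    d = d + 11
    return 36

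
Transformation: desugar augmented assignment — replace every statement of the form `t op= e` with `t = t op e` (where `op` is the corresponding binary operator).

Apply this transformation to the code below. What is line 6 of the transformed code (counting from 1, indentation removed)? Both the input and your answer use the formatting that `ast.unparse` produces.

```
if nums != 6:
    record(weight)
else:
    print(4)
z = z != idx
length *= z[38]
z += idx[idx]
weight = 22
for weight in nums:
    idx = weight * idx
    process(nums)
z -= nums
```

length = length * z[38]

Transformed code:
if nums != 6:
    record(weight)
else:
    print(4)
z = z != idx
length = length * z[38]
z = z + idx[idx]
weight = 22
for weight in nums:
    idx = weight * idx
    process(nums)
z = z - nums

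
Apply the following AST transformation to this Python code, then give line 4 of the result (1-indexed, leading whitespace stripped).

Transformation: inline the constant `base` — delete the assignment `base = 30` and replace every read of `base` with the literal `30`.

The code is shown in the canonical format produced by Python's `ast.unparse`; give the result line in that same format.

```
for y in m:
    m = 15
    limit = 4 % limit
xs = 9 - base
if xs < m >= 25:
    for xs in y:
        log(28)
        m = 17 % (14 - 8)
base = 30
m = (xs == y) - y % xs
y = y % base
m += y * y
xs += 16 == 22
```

Transformed code:
for y in m:
    m = 15
    limit = 4 % limit
xs = 9 - 30
if xs < m >= 25:
    for xs in y:
        log(28)
        m = 17 % (14 - 8)
m = (xs == y) - y % xs
y = y % 30
m += y * y
xs += 16 == 22

xs = 9 - 30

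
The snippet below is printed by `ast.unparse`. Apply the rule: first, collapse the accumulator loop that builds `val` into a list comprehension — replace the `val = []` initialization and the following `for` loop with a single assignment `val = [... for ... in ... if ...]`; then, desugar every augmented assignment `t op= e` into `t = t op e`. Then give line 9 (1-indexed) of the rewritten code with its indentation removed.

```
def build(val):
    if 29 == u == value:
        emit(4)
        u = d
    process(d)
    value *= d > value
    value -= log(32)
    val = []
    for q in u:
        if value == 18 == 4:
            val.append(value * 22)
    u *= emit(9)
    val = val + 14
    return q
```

u = u * emit(9)

Transformed code:
def build(val):
    if 29 == u == value:
        emit(4)
        u = d
    process(d)
    value = value * (d > value)
    value = value - log(32)
    val = [value * 22 for q in u if value == 18 == 4]
    u = u * emit(9)
    val = val + 14
    return q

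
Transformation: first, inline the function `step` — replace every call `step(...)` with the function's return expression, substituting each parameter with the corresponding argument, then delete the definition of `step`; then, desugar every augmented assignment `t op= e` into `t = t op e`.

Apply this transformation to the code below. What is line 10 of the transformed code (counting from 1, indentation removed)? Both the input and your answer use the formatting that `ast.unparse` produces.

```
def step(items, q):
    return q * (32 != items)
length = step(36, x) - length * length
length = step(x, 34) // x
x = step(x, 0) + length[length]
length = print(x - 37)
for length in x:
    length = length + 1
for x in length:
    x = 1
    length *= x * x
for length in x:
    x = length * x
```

for length in x:

Transformed code:
length = x * (32 != 36) - length * length
length = 34 * (32 != x) // x
x = 0 * (32 != x) + length[length]
length = print(x - 37)
for length in x:
    length = length + 1
for x in length:
    x = 1
    length = length * (x * x)
for length in x:
    x = length * x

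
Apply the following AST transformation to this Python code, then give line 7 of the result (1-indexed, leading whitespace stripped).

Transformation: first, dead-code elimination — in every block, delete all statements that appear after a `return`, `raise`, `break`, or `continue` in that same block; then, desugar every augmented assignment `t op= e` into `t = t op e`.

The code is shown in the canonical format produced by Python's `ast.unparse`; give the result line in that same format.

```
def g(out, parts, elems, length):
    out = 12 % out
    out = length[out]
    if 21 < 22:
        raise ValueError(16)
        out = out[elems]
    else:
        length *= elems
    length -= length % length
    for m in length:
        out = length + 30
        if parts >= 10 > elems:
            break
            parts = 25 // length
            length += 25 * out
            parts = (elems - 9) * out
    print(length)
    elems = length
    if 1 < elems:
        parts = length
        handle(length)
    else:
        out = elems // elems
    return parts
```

Transformed code:
def g(out, parts, elems, length):
    out = 12 % out
    out = length[out]
    if 21 < 22:
        raise ValueError(16)
    else:
        length = length * elems
    length = length - length % length
    for m in length:
        out = length + 30
        if parts >= 10 > elems:
            break
    print(length)
    elems = length
    if 1 < elems:
        parts = length
        handle(length)
    else:
        out = elems // elems
    return parts

length = length * elems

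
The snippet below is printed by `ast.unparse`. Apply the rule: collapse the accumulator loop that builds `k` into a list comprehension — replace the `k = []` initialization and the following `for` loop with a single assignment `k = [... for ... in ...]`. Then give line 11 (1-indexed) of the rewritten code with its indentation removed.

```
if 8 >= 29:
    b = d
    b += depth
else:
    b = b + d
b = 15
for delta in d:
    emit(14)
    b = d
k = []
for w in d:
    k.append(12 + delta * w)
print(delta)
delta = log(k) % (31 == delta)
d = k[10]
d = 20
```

print(delta)

Transformed code:
if 8 >= 29:
    b = d
    b += depth
else:
    b = b + d
b = 15
for delta in d:
    emit(14)
    b = d
k = [12 + delta * w for w in d]
print(delta)
delta = log(k) % (31 == delta)
d = k[10]
d = 20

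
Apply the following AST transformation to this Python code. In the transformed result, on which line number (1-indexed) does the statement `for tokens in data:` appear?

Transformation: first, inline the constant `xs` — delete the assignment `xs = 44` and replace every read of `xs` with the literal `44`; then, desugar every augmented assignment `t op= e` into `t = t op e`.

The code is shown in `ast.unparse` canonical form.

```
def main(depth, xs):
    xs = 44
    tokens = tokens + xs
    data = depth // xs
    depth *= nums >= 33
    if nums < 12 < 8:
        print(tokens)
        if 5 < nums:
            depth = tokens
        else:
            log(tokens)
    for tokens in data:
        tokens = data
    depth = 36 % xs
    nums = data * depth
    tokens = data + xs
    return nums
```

11

Transformed code:
def main(depth, xs):
    tokens = tokens + 44
    data = depth // 44
    depth = depth * (nums >= 33)
    if nums < 12 < 8:
        print(tokens)
        if 5 < nums:
            depth = tokens
        else:
            log(tokens)
    for tokens in data:
        tokens = data
    depth = 36 % 44
    nums = data * depth
    tokens = data + 44
    return nums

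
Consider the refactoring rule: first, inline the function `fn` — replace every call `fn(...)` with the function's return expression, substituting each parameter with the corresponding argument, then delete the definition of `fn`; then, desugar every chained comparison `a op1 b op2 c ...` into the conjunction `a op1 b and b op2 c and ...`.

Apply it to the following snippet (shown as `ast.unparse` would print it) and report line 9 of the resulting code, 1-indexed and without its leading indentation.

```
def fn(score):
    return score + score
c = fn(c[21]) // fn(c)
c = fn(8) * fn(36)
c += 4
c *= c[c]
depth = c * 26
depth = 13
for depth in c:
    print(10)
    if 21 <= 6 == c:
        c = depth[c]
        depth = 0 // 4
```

Transformed code:
c = (c[21] + c[21]) // (c + c)
c = (8 + 8) * (36 + 36)
c += 4
c *= c[c]
depth = c * 26
depth = 13
for depth in c:
    print(10)
    if 21 <= 6 and 6 == c:
        c = depth[c]
        depth = 0 // 4

if 21 <= 6 and 6 == c:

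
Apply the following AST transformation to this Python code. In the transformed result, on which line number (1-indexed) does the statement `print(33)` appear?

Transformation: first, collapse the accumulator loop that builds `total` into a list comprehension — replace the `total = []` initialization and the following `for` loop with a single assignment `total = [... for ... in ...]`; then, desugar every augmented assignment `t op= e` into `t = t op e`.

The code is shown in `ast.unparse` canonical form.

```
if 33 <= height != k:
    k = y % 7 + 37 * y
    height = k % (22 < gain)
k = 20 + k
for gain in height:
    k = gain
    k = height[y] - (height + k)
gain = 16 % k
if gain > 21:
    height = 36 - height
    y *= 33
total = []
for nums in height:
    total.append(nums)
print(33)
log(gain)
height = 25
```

13

Transformed code:
if 33 <= height != k:
    k = y % 7 + 37 * y
    height = k % (22 < gain)
k = 20 + k
for gain in height:
    k = gain
    k = height[y] - (height + k)
gain = 16 % k
if gain > 21:
    height = 36 - height
    y = y * 33
total = [nums for nums in height]
print(33)
log(gain)
height = 25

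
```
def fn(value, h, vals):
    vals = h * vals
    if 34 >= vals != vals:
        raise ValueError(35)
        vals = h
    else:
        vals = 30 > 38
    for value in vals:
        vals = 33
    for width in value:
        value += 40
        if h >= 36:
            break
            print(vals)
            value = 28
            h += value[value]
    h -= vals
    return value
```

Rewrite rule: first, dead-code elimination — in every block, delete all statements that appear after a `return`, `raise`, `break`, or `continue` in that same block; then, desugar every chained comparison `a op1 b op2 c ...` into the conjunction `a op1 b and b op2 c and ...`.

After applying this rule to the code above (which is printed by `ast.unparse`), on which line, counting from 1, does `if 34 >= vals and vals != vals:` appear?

3

Transformed code:
def fn(value, h, vals):
    vals = h * vals
    if 34 >= vals and vals != vals:
        raise ValueError(35)
    else:
        vals = 30 > 38
    for value in vals:
        vals = 33
    for width in value:
        value += 40
        if h >= 36:
            break
    h -= vals
    return value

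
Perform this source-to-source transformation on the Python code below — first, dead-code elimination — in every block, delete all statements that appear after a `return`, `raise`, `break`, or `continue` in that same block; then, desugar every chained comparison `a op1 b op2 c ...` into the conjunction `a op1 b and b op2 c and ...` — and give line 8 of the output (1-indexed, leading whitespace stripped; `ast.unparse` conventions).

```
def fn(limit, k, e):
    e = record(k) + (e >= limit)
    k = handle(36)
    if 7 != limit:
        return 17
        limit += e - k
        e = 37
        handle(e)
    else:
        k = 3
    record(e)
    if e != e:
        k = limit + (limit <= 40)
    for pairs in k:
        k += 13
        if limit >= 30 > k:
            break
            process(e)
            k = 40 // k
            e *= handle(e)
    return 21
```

record(e)

Transformed code:
def fn(limit, k, e):
    e = record(k) + (e >= limit)
    k = handle(36)
    if 7 != limit:
        return 17
    else:
        k = 3
    record(e)
    if e != e:
        k = limit + (limit <= 40)
    for pairs in k:
        k += 13
        if limit >= 30 and 30 > k:
            break
    return 21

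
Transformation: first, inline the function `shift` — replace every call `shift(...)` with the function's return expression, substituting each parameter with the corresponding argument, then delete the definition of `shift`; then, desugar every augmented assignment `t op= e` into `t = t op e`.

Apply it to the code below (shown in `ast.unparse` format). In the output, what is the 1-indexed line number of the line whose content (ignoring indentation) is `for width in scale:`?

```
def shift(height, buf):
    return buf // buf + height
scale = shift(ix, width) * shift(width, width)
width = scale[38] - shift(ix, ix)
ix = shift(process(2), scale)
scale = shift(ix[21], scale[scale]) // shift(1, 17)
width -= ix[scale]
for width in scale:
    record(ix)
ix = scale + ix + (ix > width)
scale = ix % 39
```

6

Transformed code:
scale = (width // width + ix) * (width // width + width)
width = scale[38] - (ix // ix + ix)
ix = scale // scale + process(2)
scale = (scale[scale] // scale[scale] + ix[21]) // (17 // 17 + 1)
width = width - ix[scale]
for width in scale:
    record(ix)
ix = scale + ix + (ix > width)
scale = ix % 39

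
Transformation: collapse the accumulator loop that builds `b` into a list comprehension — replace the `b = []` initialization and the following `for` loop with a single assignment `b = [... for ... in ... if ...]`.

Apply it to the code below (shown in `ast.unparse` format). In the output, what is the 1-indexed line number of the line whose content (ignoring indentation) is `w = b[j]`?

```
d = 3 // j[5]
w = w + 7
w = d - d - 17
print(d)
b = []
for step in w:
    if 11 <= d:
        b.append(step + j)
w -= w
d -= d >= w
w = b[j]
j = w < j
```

8

Transformed code:
d = 3 // j[5]
w = w + 7
w = d - d - 17
print(d)
b = [step + j for step in w if 11 <= d]
w -= w
d -= d >= w
w = b[j]
j = w < j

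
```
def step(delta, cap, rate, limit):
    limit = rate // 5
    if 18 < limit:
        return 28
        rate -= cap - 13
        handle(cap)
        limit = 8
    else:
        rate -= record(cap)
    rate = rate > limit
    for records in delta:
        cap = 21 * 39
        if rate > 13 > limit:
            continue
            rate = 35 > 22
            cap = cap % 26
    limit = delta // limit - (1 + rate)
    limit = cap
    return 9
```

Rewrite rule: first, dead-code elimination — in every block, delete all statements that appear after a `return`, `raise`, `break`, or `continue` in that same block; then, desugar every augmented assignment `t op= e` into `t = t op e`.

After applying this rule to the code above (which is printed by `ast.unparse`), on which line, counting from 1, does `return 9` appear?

Transformed code:
def step(delta, cap, rate, limit):
    limit = rate // 5
    if 18 < limit:
        return 28
    else:
        rate = rate - record(cap)
    rate = rate > limit
    for records in delta:
        cap = 21 * 39
        if rate > 13 > limit:
            continue
    limit = delta // limit - (1 + rate)
    limit = cap
    return 9

14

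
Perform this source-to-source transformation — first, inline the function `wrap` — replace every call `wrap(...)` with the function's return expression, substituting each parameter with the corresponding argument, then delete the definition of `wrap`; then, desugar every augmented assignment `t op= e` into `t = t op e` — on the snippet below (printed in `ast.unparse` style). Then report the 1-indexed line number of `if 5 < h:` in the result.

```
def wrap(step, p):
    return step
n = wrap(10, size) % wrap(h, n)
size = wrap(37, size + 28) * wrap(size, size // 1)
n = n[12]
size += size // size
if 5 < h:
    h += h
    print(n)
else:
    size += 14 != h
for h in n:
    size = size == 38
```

5

Transformed code:
n = 10 % h
size = 37 * size
n = n[12]
size = size + size // size
if 5 < h:
    h = h + h
    print(n)
else:
    size = size + (14 != h)
for h in n:
    size = size == 38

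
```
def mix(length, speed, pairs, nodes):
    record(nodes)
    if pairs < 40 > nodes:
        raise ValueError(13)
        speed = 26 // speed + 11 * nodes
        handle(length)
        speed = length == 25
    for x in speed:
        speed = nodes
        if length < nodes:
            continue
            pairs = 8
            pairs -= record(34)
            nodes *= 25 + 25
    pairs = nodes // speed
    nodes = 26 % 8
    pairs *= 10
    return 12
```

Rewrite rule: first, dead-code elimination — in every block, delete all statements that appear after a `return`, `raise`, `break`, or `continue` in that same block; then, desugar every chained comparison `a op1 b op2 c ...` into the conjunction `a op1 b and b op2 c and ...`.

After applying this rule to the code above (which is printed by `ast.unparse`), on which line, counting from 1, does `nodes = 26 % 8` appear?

Transformed code:
def mix(length, speed, pairs, nodes):
    record(nodes)
    if pairs < 40 and 40 > nodes:
        raise ValueError(13)
    for x in speed:
        speed = nodes
        if length < nodes:
            continue
    pairs = nodes // speed
    nodes = 26 % 8
    pairs *= 10
    return 12

10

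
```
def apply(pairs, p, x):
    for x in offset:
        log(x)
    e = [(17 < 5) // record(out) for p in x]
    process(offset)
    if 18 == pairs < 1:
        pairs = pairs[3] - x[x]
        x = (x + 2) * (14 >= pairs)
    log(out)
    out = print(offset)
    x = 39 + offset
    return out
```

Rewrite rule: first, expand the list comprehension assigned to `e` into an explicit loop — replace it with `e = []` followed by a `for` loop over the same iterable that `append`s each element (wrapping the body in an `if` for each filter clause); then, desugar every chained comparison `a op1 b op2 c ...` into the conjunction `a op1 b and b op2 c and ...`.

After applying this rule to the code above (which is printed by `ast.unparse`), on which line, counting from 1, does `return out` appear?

Transformed code:
def apply(pairs, p, x):
    for x in offset:
        log(x)
    e = []
    for p in x:
        e.append((17 < 5) // record(out))
    process(offset)
    if 18 == pairs and pairs < 1:
        pairs = pairs[3] - x[x]
        x = (x + 2) * (14 >= pairs)
    log(out)
    out = print(offset)
    x = 39 + offset
    return out

14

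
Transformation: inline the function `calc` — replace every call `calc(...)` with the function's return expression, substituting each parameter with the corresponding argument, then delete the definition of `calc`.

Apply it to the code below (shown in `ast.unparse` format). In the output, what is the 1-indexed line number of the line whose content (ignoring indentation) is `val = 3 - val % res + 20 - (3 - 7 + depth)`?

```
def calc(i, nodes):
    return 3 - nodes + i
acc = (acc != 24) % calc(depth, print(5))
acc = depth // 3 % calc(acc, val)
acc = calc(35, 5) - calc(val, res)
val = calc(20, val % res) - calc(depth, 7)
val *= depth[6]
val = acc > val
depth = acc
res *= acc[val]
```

4

Transformed code:
acc = (acc != 24) % (3 - print(5) + depth)
acc = depth // 3 % (3 - val + acc)
acc = 3 - 5 + 35 - (3 - res + val)
val = 3 - val % res + 20 - (3 - 7 + depth)
val *= depth[6]
val = acc > val
depth = acc
res *= acc[val]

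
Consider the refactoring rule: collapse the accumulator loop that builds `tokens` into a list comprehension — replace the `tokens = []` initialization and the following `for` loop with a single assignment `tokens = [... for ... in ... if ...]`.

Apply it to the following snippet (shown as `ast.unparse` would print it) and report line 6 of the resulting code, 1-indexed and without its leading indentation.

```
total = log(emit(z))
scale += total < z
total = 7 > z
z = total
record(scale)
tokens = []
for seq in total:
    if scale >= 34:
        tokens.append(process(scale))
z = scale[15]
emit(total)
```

tokens = [process(scale) for seq in total if scale >= 34]

Transformed code:
total = log(emit(z))
scale += total < z
total = 7 > z
z = total
record(scale)
tokens = [process(scale) for seq in total if scale >= 34]
z = scale[15]
emit(total)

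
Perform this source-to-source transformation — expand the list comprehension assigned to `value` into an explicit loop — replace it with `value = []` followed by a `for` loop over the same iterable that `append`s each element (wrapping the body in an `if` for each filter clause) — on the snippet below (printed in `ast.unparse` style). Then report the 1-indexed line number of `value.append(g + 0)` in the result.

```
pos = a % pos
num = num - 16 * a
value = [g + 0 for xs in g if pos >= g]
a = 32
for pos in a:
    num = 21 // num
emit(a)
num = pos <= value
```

Transformed code:
pos = a % pos
num = num - 16 * a
value = []
for xs in g:
    if pos >= g:
        value.append(g + 0)
a = 32
for pos in a:
    num = 21 // num
emit(a)
num = pos <= value

6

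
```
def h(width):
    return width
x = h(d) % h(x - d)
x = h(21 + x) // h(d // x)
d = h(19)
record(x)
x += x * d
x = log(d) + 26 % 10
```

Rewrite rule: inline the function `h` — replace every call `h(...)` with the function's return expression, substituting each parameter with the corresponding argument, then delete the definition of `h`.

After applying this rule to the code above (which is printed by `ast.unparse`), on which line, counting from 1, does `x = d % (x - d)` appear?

1

Transformed code:
x = d % (x - d)
x = (21 + x) // (d // x)
d = 19
record(x)
x += x * d
x = log(d) + 26 % 10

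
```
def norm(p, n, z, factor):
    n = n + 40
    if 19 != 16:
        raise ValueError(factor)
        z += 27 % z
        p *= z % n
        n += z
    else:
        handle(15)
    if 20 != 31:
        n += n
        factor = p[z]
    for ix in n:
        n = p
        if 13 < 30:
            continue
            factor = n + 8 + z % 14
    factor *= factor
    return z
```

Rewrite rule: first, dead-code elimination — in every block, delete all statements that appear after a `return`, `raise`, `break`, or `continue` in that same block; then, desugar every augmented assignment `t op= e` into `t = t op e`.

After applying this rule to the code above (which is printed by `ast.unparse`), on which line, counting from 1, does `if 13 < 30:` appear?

12

Transformed code:
def norm(p, n, z, factor):
    n = n + 40
    if 19 != 16:
        raise ValueError(factor)
    else:
        handle(15)
    if 20 != 31:
        n = n + n
        factor = p[z]
    for ix in n:
        n = p
        if 13 < 30:
            continue
    factor = factor * factor
    return z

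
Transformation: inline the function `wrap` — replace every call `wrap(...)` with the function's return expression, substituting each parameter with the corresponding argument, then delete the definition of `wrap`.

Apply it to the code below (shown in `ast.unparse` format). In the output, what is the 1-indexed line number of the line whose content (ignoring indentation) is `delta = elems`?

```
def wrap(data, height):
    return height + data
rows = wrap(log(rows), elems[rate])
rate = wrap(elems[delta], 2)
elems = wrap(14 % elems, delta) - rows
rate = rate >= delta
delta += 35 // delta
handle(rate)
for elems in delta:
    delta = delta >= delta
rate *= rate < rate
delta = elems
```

10

Transformed code:
rows = elems[rate] + log(rows)
rate = 2 + elems[delta]
elems = delta + 14 % elems - rows
rate = rate >= delta
delta += 35 // delta
handle(rate)
for elems in delta:
    delta = delta >= delta
rate *= rate < rate
delta = elems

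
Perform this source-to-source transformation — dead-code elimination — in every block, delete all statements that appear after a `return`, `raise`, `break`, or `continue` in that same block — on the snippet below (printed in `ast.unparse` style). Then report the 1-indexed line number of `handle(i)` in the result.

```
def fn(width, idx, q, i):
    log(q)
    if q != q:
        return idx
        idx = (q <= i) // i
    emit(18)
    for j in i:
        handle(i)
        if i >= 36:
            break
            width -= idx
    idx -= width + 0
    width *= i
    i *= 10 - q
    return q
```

7

Transformed code:
def fn(width, idx, q, i):
    log(q)
    if q != q:
        return idx
    emit(18)
    for j in i:
        handle(i)
        if i >= 36:
            break
    idx -= width + 0
    width *= i
    i *= 10 - q
    return q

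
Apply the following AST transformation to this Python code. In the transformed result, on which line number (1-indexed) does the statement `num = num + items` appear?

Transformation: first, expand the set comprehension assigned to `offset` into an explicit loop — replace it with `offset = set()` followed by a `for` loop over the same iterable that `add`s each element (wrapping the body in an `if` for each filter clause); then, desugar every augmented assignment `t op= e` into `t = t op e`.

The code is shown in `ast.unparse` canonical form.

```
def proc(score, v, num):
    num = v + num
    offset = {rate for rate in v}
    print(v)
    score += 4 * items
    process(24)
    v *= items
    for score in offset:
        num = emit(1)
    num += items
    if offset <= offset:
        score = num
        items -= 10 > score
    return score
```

12

Transformed code:
def proc(score, v, num):
    num = v + num
    offset = set()
    for rate in v:
        offset.add(rate)
    print(v)
    score = score + 4 * items
    process(24)
    v = v * items
    for score in offset:
        num = emit(1)
    num = num + items
    if offset <= offset:
        score = num
        items = items - (10 > score)
    return score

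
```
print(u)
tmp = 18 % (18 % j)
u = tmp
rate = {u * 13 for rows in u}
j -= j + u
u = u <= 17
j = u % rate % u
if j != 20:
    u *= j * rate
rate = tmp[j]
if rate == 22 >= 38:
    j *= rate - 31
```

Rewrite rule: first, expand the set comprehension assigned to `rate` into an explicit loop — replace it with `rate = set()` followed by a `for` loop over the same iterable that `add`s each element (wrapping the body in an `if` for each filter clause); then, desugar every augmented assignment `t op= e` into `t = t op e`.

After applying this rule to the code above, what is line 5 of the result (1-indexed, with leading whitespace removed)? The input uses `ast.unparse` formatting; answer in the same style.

for rows in u:

Transformed code:
print(u)
tmp = 18 % (18 % j)
u = tmp
rate = set()
for rows in u:
    rate.add(u * 13)
j = j - (j + u)
u = u <= 17
j = u % rate % u
if j != 20:
    u = u * (j * rate)
rate = tmp[j]
if rate == 22 >= 38:
    j = j * (rate - 31)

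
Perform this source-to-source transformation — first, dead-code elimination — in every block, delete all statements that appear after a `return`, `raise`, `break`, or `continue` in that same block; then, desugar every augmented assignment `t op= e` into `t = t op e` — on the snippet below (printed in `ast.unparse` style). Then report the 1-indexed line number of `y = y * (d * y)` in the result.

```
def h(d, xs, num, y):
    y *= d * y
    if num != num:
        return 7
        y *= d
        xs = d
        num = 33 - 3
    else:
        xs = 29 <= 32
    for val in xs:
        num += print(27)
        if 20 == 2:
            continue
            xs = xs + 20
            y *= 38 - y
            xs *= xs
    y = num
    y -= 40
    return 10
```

Transformed code:
def h(d, xs, num, y):
    y = y * (d * y)
    if num != num:
        return 7
    else:
        xs = 29 <= 32
    for val in xs:
        num = num + print(27)
        if 20 == 2:
            continue
    y = num
    y = y - 40
    return 10

2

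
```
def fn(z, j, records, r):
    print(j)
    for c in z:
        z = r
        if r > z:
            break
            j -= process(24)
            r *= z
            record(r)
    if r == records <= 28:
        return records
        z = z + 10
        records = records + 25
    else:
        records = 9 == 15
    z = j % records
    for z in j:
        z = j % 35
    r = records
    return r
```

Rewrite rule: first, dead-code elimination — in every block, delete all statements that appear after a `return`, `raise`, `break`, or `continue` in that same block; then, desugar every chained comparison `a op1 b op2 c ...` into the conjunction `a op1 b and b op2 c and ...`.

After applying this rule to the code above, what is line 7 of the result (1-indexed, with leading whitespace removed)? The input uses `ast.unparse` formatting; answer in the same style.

Transformed code:
def fn(z, j, records, r):
    print(j)
    for c in z:
        z = r
        if r > z:
            break
    if r == records and records <= 28:
        return records
    else:
        records = 9 == 15
    z = j % records
    for z in j:
        z = j % 35
    r = records
    return r

if r == records and records <= 28:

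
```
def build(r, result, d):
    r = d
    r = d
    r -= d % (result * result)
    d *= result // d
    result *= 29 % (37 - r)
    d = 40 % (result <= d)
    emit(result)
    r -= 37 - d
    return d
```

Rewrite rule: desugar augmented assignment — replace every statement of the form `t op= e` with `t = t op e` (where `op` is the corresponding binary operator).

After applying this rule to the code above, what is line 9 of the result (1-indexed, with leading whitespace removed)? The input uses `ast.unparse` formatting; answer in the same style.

Transformed code:
def build(r, result, d):
    r = d
    r = d
    r = r - d % (result * result)
    d = d * (result // d)
    result = result * (29 % (37 - r))
    d = 40 % (result <= d)
    emit(result)
    r = r - (37 - d)
    return d

r = r - (37 - d)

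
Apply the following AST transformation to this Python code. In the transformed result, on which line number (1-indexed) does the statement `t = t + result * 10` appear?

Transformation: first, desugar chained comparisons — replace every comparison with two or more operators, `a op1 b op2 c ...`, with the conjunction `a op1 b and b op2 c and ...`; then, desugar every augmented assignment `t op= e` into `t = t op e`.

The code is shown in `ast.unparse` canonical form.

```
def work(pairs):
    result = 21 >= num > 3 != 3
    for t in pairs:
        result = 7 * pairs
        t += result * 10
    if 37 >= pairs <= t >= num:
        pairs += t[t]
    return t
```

Transformed code:
def work(pairs):
    result = 21 >= num and num > 3 and (3 != 3)
    for t in pairs:
        result = 7 * pairs
        t = t + result * 10
    if 37 >= pairs and pairs <= t and (t >= num):
        pairs = pairs + t[t]
    return t

5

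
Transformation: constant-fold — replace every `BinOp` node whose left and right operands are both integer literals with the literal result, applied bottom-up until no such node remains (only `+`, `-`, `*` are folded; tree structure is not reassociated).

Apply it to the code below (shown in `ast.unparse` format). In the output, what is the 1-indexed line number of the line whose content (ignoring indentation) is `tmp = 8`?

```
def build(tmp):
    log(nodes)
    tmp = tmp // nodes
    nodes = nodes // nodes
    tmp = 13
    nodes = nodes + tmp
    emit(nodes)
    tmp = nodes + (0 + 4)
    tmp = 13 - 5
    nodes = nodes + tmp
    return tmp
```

9

Transformed code:
def build(tmp):
    log(nodes)
    tmp = tmp // nodes
    nodes = nodes // nodes
    tmp = 13
    nodes = nodes + tmp
    emit(nodes)
    tmp = nodes + 4
    tmp = 8
    nodes = nodes + tmp
    return tmp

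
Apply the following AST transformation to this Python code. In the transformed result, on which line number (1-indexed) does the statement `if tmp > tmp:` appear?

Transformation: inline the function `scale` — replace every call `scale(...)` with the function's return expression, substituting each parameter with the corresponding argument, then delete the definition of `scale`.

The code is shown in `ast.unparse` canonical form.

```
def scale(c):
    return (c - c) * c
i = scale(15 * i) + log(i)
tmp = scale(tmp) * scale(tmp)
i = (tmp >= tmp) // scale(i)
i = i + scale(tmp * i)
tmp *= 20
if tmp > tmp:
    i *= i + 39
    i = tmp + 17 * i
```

6

Transformed code:
i = (15 * i - 15 * i) * (15 * i) + log(i)
tmp = (tmp - tmp) * tmp * ((tmp - tmp) * tmp)
i = (tmp >= tmp) // ((i - i) * i)
i = i + (tmp * i - tmp * i) * (tmp * i)
tmp *= 20
if tmp > tmp:
    i *= i + 39
    i = tmp + 17 * i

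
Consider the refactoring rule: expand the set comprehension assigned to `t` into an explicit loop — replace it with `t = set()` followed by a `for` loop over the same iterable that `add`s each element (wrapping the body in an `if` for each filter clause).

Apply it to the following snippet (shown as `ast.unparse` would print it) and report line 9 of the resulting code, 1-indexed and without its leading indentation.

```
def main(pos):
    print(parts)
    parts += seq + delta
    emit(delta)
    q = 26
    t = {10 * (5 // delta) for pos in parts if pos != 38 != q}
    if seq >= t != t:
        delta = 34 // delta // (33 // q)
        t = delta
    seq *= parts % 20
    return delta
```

Transformed code:
def main(pos):
    print(parts)
    parts += seq + delta
    emit(delta)
    q = 26
    t = set()
    for pos in parts:
        if pos != 38 != q:
            t.add(10 * (5 // delta))
    if seq >= t != t:
        delta = 34 // delta // (33 // q)
        t = delta
    seq *= parts % 20
    return delta

t.add(10 * (5 // delta))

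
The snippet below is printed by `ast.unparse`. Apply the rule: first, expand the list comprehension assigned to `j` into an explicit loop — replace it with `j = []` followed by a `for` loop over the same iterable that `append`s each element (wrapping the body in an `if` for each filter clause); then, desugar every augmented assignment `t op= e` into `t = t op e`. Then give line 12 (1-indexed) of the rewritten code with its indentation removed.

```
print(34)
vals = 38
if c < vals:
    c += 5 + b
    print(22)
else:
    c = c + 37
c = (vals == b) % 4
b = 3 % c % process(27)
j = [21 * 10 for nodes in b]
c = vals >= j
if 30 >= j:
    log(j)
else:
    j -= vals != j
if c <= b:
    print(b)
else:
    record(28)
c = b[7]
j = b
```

Transformed code:
print(34)
vals = 38
if c < vals:
    c = c + (5 + b)
    print(22)
else:
    c = c + 37
c = (vals == b) % 4
b = 3 % c % process(27)
j = []
for nodes in b:
    j.append(21 * 10)
c = vals >= j
if 30 >= j:
    log(j)
else:
    j = j - (vals != j)
if c <= b:
    print(b)
else:
    record(28)
c = b[7]
j = b

j.append(21 * 10)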